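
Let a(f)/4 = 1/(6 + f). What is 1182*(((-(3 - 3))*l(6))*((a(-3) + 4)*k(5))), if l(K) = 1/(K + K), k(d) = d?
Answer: 0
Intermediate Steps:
a(f) = 4/(6 + f)
l(K) = 1/(2*K)
1182*(((-(3 - 3))*l(6))*((a(-3) + 4)*k(5))) = 1182*(((-(3 - 3))*((½)/6))*((4/(6 - 3) + 4)*5)) = 1182*(((-1*0)*((½)*(⅙)))*((4/3 + 4)*5)) = 1182*((0*(1/12))*((4*(⅓) + 4)*5)) = 1182*(0*((4/3 + 4)*5)) = 1182*(0*((16/3)*5)) = 1182*(0*(80/3)) = 1182*0 = 0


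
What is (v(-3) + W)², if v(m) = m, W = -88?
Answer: 8281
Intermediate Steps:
(v(-3) + W)² = (-3 - 88)² = (-91)² = 8281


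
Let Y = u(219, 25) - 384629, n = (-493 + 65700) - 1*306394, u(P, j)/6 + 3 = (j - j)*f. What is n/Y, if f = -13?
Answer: 241187/384647 ≈ 0.62703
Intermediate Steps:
u(P, j) = -18 (u(P, j) = -18 + 6*((j - j)*(-13)) = -18 + 6*(0*(-13)) = -18 + 6*0 = -18 + 0 = -18)
n = -241187 (n = 65207 - 306394 = -241187)
Y = -384647 (Y = -18 - 384629 = -384647)
n/Y = -241187/(-384647) = -241187*(-1/384647) = 241187/384647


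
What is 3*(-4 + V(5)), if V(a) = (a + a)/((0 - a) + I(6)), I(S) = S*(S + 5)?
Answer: -702/61 ≈ -11.508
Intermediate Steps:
I(S) = S*(5 + S)
V(a) = 2*a/(66 - a) (V(a) = (a + a)/((0 - a) + 6*(5 + 6)) = (2*a)/(-a + 6*11) = (2*a)/(-a + 66) = (2*a)/(66 - a) = 2*a/(66 - a))
3*(-4 + V(5)) = 3*(-4 - 2*5/(-66 + 5)) = 3*(-4 - 2*5/(-61)) = 3*(-4 - 2*5*(-1/61)) = 3*(-4 + 10/61) = 3*(-234/61) = -702/61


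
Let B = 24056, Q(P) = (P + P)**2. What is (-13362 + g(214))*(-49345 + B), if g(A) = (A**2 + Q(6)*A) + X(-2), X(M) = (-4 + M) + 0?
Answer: -1599377516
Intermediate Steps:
Q(P) = 4*P**2 (Q(P) = (2*P)**2 = 4*P**2)
X(M) = -4 + M
g(A) = -6 + A**2 + 144*A (g(A) = (A**2 + (4*6**2)*A) + (-4 - 2) = (A**2 + (4*36)*A) - 6 = (A**2 + 144*A) - 6 = -6 + A**2 + 144*A)
(-13362 + g(214))*(-49345 + B) = (-13362 + (-6 + 214**2 + 144*214))*(-49345 + 24056) = (-13362 + (-6 + 45796 + 30816))*(-25289) = (-13362 + 76606)*(-25289) = 63244*(-25289) = -1599377516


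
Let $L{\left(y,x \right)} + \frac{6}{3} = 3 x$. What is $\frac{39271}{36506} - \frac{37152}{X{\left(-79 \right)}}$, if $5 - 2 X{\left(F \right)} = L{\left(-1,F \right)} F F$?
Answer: $\frac{13966059715}{13613123906} \approx 1.0259$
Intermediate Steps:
$L{\left(y,x \right)} = -2 + 3 x$
$X{\left(F \right)} = \frac{5}{2} - \frac{F^{2} \left(-2 + 3 F\right)}{2}$ ($X{\left(F \right)} = \frac{5}{2} - \frac{\left(-2 + 3 F\right) F F}{2} = \frac{5}{2} - \frac{F \left(-2 + 3 F\right) F}{2} = \frac{5}{2} - \frac{F^{2} \left(-2 + 3 F\right)}{2}$)
$\frac{39271}{36506} - \frac{37152}{X{\left(-79 \right)}} = \frac{39271}{36506} - \frac{37152}{\frac{5}{2} + \frac{\left(-79\right)^{2} \left(2 - -237\right)}{2}} = 39271 \cdot \frac{1}{36506} - \frac{37152}{\frac{5}{2} + \frac{1}{2} \cdot 6241 \left(2 + 237\right)} = \frac{39271}{36506} - \frac{37152}{\frac{5}{2} + \frac{1}{2} \cdot 6241 \cdot 239} = \frac{39271}{36506} - \frac{37152}{\frac{5}{2} + \frac{1491599}{2}} = \frac{39271}{36506} - \frac{37152}{745802} = \frac{39271}{36506} - \frac{18576}{372901} = \frac{13966059715}{13613123906}$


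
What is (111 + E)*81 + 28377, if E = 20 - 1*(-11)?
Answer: 39879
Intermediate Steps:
E = 31 (E = 20 + 11 = 31)
(111 + E)*81 + 28377 = (111 + 31)*81 + 28377 = 142*81 + 28377 = 11502 + 28377 = 39879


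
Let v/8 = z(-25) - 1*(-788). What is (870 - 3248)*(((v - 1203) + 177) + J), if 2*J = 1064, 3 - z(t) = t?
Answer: -14348852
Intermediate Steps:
z(t) = 3 - t
v = 6528 (v = 8*((3 - 1*(-25)) - 1*(-788)) = 8*((3 + 25) + 788) = 8*(28 + 788) = 8*816 = 6528)
J = 532 (J = (1/2)*1064 = 532)
(870 - 3248)*(((v - 1203) + 177) + J) = (870 - 3248)*(((6528 - 1203) + 177) + 532) = -2378*((5325 + 177) + 532) = -2378*(5502 + 532) = -2378*6034 = -14348852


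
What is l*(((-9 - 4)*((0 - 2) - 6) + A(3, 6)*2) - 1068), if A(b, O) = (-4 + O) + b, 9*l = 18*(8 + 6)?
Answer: -26712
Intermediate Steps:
l = 28 (l = (18*(8 + 6))/9 = (18*14)/9 = (1/9)*252 = 28)
A(b, O) = -4 + O + b
l*(((-9 - 4)*((0 - 2) - 6) + A(3, 6)*2) - 1068) = 28*(((-9 - 4)*((0 - 2) - 6) + (-4 + 6 + 3)*2) - 1068) = 28*((-13*(-2 - 6) + 5*2) - 1068) = 28*((-13*(-8) + 10) - 1068) = 28*((104 + 10) - 1068) = 28*(114 - 1068) = 28*(-954) = -26712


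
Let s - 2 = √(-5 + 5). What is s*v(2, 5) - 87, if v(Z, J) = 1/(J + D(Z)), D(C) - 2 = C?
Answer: -781/9 ≈ -86.778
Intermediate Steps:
D(C) = 2 + C
s = 2 (s = 2 + √(-5 + 5) = 2 + √0 = 2 + 0 = 2)
v(Z, J) = 1/(2 + J + Z) (v(Z, J) = 1/(J + (2 + Z)) = 1/(2 + J + Z))
s*v(2, 5) - 87 = 2/(2 + 5 + 2) - 87 = 2/9 - 87 = -781/9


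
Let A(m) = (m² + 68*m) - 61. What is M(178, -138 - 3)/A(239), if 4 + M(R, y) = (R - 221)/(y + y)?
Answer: -1085/20673984 ≈ -5.2481e-5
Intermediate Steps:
M(R, y) = -4 + (-221 + R)/(2*y) (M(R, y) = -4 + (R - 221)/(y + y) = -4 + (-221 + R)/((2*y)) = -4 + (-221 + R)*(1/(2*y)) = -4 + (-221 + R)/(2*y))
A(m) = -61 + m² + 68*m
M(178, -138 - 3)/A(239) = ((-221 + 178 - 8*(-138 - 3))/(2*(-138 - 3)))/(-61 + 239² + 68*239) = ((½)*(-221 + 178 - 8*(-141))/(-141))/(-61 + 57121 + 16252) = ((½)*(-1/141)*(-221 + 178 + 1128))/73312 = ((½)*(-1/141)*1085)*(1/73312) = -1085/282*1/73312 = -1085/20673984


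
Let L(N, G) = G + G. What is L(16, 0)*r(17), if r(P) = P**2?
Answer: 0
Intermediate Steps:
L(N, G) = 2*G
L(16, 0)*r(17) = (2*0)*17**2 = 0*289 = 0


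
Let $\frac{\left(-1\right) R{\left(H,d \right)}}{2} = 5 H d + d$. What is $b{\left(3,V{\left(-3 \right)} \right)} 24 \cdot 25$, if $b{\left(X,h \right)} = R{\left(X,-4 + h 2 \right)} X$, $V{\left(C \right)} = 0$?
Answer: $230400$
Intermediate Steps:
$R{\left(H,d \right)} = - 2 d - 10 H d$ ($R{\left(H,d \right)} = - 2 \left(5 H d + d\right) = - 2 \left(d + 5 H d\right) = - 2 d - 10 H d$)
$b{\left(X,h \right)} = - 2 X \left(1 + 5 X\right) \left(-4 + 2 h\right)$ ($b{\left(X,h \right)} = - 2 \left(-4 + h 2\right) \left(1 + 5 X\right) X = - 2 \left(-4 + 2 h\right) \left(1 + 5 X\right) X = - 2 \left(1 + 5 X\right) \left(-4 + 2 h\right) X = - 2 X \left(1 + 5 X\right) \left(-4 + 2 h\right)$)
$b{\left(3,V{\left(-3 \right)} \right)} 24 \cdot 25 = \left(-4\right) 3 \left(1 + 5 \cdot 3\right) \left(-2 + 0\right) 24 \cdot 25 = \left(-4\right) 3 \left(1 + 15\right) \left(-2\right) 24 \cdot 25 = \left(-4\right) 3 \cdot 16 \left(-2\right) 24 \cdot 25 = 384 \cdot 24 \cdot 25 = 9216 \cdot 25 = 230400$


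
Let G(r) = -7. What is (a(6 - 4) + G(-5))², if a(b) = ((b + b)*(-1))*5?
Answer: 729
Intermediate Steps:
a(b) = -10*b (a(b) = ((2*b)*(-1))*5 = -2*b*5 = -10*b)
(a(6 - 4) + G(-5))² = (-10*(6 - 4) - 7)² = (-10*2 - 7)² = (-20 - 7)² = (-27)² = 729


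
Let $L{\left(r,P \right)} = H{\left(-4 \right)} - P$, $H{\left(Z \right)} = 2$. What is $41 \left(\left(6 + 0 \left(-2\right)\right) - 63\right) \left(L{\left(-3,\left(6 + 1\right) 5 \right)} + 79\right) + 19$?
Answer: $-107483$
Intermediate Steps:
$L{\left(r,P \right)} = 2 - P$
$41 \left(\left(6 + 0 \left(-2\right)\right) - 63\right) \left(L{\left(-3,\left(6 + 1\right) 5 \right)} + 79\right) + 19 = 41 \left(\left(6 + 0 \left(-2\right)\right) - 63\right) \left(\left(2 - \left(6 + 1\right) 5\right) + 79\right) + 19 = 41 \left(\left(6 + 0\right) - 63\right) \left(\left(2 - 7 \cdot 5\right) + 79\right) + 19 = 41 \left(6 - 63\right) \left(\left(2 - 35\right) + 79\right) + 19 = 41 \left(- 57 \left(\left(2 - 35\right) + 79\right)\right) + 19 = 41 \left(- 57 \left(-33 + 79\right)\right) + 19 = 41 \left(\left(-57\right) 46\right) + 19 = 41 \left(-2622\right) + 19 = -107502 + 19 = -107483$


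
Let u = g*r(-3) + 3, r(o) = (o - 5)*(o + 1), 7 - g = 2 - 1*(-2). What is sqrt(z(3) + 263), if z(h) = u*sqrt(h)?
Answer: sqrt(263 + 51*sqrt(3)) ≈ 18.744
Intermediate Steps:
g = 3 (g = 7 - (2 - 1*(-2)) = 7 - (2 + 2) = 7 - 1*4 = 7 - 4 = 3)
r(o) = (1 + o)*(-5 + o) (r(o) = (-5 + o)*(1 + o) = (1 + o)*(-5 + o))
u = 51 (u = 3*(-5 + (-3)**2 - 4*(-3)) + 3 = 3*(-5 + 9 + 12) + 3 = 3*16 + 3 = 48 + 3 = 51)
z(h) = 51*sqrt(h)
sqrt(z(3) + 263) = sqrt(51*sqrt(3) + 263) = sqrt(263 + 51*sqrt(3))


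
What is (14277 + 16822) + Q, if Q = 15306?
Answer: 46405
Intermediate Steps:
(14277 + 16822) + Q = (14277 + 16822) + 15306 = 31099 + 15306 = 46405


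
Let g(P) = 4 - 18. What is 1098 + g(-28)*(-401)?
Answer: 6712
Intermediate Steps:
g(P) = -14
1098 + g(-28)*(-401) = 1098 - 14*(-401) = 1098 + 5614 = 6712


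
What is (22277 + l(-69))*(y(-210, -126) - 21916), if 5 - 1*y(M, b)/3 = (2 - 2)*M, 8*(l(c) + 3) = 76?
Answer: -976061867/2 ≈ -4.8803e+8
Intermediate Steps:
l(c) = 13/2 (l(c) = -3 + (⅛)*76 = -3 + 19/2 = 13/2)
y(M, b) = 15 (y(M, b) = 15 - 3*(2 - 2)*M = 15 - 0*M = 15 - 3*0 = 15 + 0 = 15)
(22277 + l(-69))*(y(-210, -126) - 21916) = (22277 + 13/2)*(15 - 21916) = (44567/2)*(-21901) = -976061867/2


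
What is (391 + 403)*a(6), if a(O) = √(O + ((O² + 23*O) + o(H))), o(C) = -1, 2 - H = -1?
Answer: 794*√179 ≈ 10623.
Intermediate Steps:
H = 3 (H = 2 - 1*(-1) = 2 + 1 = 3)
a(O) = √(-1 + O² + 24*O) (a(O) = √(O + ((O² + 23*O) - 1)) = √(O + (-1 + O² + 23*O)) = √(-1 + O² + 24*O))
(391 + 403)*a(6) = (391 + 403)*√(-1 + 6² + 24*6) = 794*√(-1 + 36 + 144) = 794*√179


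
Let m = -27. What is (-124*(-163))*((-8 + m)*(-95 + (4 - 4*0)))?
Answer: 64375220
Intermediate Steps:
(-124*(-163))*((-8 + m)*(-95 + (4 - 4*0))) = (-124*(-163))*((-8 - 27)*(-95 + (4 - 4*0))) = 20212*(-35*(-95 + (4 + 0))) = 20212*(-35*(-95 + 4)) = 20212*(-35*(-91)) = 20212*3185 = 64375220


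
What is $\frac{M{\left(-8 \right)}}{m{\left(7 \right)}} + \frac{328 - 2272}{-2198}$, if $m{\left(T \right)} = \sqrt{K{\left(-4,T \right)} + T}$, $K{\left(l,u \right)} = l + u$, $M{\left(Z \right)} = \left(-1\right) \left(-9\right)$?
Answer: $\frac{972}{1099} + \frac{9 \sqrt{10}}{10} \approx 3.7305$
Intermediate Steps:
$M{\left(Z \right)} = 9$
$m{\left(T \right)} = \sqrt{-4 + 2 T}$ ($m{\left(T \right)} = \sqrt{\left(-4 + T\right) + T} = \sqrt{-4 + 2 T}$)
$\frac{M{\left(-8 \right)}}{m{\left(7 \right)}} + \frac{328 - 2272}{-2198} = \frac{9}{\sqrt{-4 + 2 \cdot 7}} + \frac{328 - 2272}{-2198} = \frac{9}{\sqrt{-4 + 14}} - - \frac{972}{1099} = \frac{9}{\sqrt{10}} + \frac{972}{1099} = 9 \frac{\sqrt{10}}{10} + \frac{972}{1099} = \frac{9 \sqrt{10}}{10} + \frac{972}{1099} = \frac{972}{1099} + \frac{9 \sqrt{10}}{10}$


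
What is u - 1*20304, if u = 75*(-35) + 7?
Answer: -22922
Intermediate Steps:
u = -2618 (u = -2625 + 7 = -2618)
u - 1*20304 = -2618 - 1*20304 = -2618 - 20304 = -22922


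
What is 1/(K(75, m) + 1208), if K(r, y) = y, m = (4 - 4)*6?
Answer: 1/1208 ≈ 0.00082781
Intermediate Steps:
m = 0 (m = 0*6 = 0)
1/(K(75, m) + 1208) = 1/(0 + 1208) = 1/1208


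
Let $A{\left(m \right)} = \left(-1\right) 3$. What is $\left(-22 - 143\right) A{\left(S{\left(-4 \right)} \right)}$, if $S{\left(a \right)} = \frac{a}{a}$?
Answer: $495$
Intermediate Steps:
$S{\left(a \right)} = 1$
$A{\left(m \right)} = -3$
$\left(-22 - 143\right) A{\left(S{\left(-4 \right)} \right)} = \left(-22 - 143\right) \left(-3\right) = \left(-165\right) \left(-3\right) = 495$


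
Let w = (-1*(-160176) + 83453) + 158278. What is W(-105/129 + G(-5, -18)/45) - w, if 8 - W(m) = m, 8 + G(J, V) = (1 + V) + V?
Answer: -777671141/1935 ≈ -4.0190e+5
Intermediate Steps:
G(J, V) = -7 + 2*V (G(J, V) = -8 + ((1 + V) + V) = -8 + (1 + 2*V) = -7 + 2*V)
W(m) = 8 - m
w = 401907 (w = (160176 + 83453) + 158278 = 243629 + 158278 = 401907)
W(-105/129 + G(-5, -18)/45) - w = (8 - (-105/129 + (-7 + 2*(-18))/45)) - 1*401907 = (8 - (-105*1/129 + (-7 - 36)*(1/45))) - 401907 = (8 - (-35/43 - 43*1/45)) - 401907 = (8 - (-35/43 - 43/45)) - 401907 = (8 - 1*(-3424/1935)) - 401907 = (8 + 3424/1935) - 401907 = 18904/1935 - 401907 = -777671141/1935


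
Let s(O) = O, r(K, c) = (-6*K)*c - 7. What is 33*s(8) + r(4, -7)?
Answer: 425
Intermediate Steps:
r(K, c) = -7 - 6*K*c (r(K, c) = -6*K*c - 7 = -7 - 6*K*c)
33*s(8) + r(4, -7) = 33*8 + (-7 - 6*4*(-7)) = 264 + (-7 + 168) = 264 + 161 = 425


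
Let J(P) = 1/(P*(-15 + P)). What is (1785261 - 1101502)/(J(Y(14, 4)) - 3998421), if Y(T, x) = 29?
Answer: -277606154/1623358925 ≈ -0.17101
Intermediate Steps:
J(P) = 1/(P*(-15 + P))
(1785261 - 1101502)/(J(Y(14, 4)) - 3998421) = (1785261 - 1101502)/(1/(29*(-15 + 29)) - 3998421) = 683759/((1/29)/14 - 3998421) = 683759/((1/29)*(1/14) - 3998421) = 683759/(1/406 - 3998421) = 683759/(-1623358925/406) = 683759*(-406/1623358925) = -277606154/1623358925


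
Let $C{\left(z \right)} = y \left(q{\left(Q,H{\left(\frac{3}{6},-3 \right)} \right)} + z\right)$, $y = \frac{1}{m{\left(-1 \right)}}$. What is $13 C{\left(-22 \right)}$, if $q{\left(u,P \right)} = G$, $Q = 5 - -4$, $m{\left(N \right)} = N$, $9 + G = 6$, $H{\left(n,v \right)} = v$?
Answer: $325$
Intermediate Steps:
$G = -3$ ($G = -9 + 6 = -3$)
$Q = 9$ ($Q = 5 + 4 = 9$)
$q{\left(u,P \right)} = -3$
$y = -1$ ($y = \frac{1}{-1} = -1$)
$C{\left(z \right)} = 3 - z$ ($C{\left(z \right)} = - (-3 + z) = 3 - z$)
$13 C{\left(-22 \right)} = 13 \left(3 - -22\right) = 13 \left(3 + 22\right) = 13 \cdot 25 = 325$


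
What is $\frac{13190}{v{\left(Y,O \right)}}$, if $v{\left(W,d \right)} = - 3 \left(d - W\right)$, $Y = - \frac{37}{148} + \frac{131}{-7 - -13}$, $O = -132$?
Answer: $\frac{52760}{1843} \approx 28.627$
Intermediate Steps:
$Y = \frac{259}{12}$ ($Y = \left(-37\right) \frac{1}{148} + \frac{131}{-7 + 13} = - \frac{1}{4} + \frac{131}{6} = \frac{259}{12} \approx 21.583$)
$v{\left(W,d \right)} = - 3 d + 3 W$
$\frac{13190}{v{\left(Y,O \right)}} = \frac{13190}{\left(-3\right) \left(-132\right) + 3 \cdot \frac{259}{12}} = \frac{13190}{396 + \frac{259}{4}} = \frac{13190}{\frac{1843}{4}} = 13190 \cdot \frac{4}{1843} = \frac{52760}{1843}$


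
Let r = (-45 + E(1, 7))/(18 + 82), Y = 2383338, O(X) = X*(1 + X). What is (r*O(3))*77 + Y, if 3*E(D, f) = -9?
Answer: 59572362/25 ≈ 2.3829e+6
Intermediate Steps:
E(D, f) = -3 (E(D, f) = (1/3)*(-9) = -3)
r = -12/25 (r = (-45 - 3)/(18 + 82) = -48/100 = -48*1/100 = -12/25 ≈ -0.48000)
(r*O(3))*77 + Y = -36*(1 + 3)/25*77 + 2383338 = -36*4/25*77 + 2383338 = -12/25*12*77 + 2383338 = -144/25*77 + 2383338 = -11088/25 + 2383338 = 59572362/25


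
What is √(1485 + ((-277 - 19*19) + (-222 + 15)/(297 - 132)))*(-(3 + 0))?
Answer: -6*√639595/55 ≈ -87.245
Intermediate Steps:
√(1485 + ((-277 - 19*19) + (-222 + 15)/(297 - 132)))*(-(3 + 0)) = √(1485 + ((-277 - 361) - 207/165))*(-1*3) = √(1485 + (-638 - 207*1/165))*(-3) = √(1485 + (-638 - 69/55))*(-3) = √(1485 - 35159/55)*(-3) = √(46516/55)*(-3) = (2*√639595/55)*(-3) = -6*√639595/55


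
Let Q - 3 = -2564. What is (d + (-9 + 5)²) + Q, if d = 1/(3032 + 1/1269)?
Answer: -9792163636/3847609 ≈ -2545.0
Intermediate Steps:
Q = -2561 (Q = 3 - 2564 = -2561)
d = 1269/3847609 (d = 1/(3032 + 1/1269) = 1/(3847609/1269) = 1269/3847609 ≈ 0.00032982)
(d + (-9 + 5)²) + Q = (1269/3847609 + (-9 + 5)²) - 2561 = (1269/3847609 + (-4)²) - 2561 = (1269/3847609 + 16) - 2561 = 61563013/3847609 - 2561 = -9792163636/3847609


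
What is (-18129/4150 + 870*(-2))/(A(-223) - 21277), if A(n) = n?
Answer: 7239129/89225000 ≈ 0.081133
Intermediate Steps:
(-18129/4150 + 870*(-2))/(A(-223) - 21277) = (-18129/4150 + 870*(-2))/(-223 - 21277) = (-18129*1/4150 - 1740)/(-21500) = (-18129/4150 - 1740)*(-1/21500) = -7239129/4150*(-1/21500) = 7239129/89225000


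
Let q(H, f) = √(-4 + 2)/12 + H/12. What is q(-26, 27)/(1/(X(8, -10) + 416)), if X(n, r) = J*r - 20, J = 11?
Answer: -1859/3 + 143*I*√2/6 ≈ -619.67 + 33.705*I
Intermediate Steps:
X(n, r) = -20 + 11*r (X(n, r) = 11*r - 20 = -20 + 11*r)
q(H, f) = H/12 + I*√2/12 (q(H, f) = √(-2)*(1/12) + H*(1/12) = (I*√2)*(1/12) + H/12 = I*√2/12 + H/12 = H/12 + I*√2/12)
q(-26, 27)/(1/(X(8, -10) + 416)) = ((1/12)*(-26) + I*√2/12)/(1/((-20 + 11*(-10)) + 416)) = (-13/6 + I*√2/12)/(1/((-20 - 110) + 416)) = (-13/6 + I*√2/12)/(1/(-130 + 416)) = (-13/6 + I*√2/12)/(1/286) = (-13/6 + I*√2/12)*286 = -1859/3 + 143*I*√2/6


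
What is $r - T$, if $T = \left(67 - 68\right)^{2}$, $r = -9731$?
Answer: $-9732$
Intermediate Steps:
$T = 1$ ($T = \left(-1\right)^{2} = 1$)
$r - T = -9731 - 1 = -9732$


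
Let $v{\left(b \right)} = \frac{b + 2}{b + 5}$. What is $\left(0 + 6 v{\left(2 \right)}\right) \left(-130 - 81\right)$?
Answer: $- \frac{5064}{7} \approx -723.43$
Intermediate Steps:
$v{\left(b \right)} = \frac{2 + b}{5 + b}$
$\left(0 + 6 v{\left(2 \right)}\right) \left(-130 - 81\right) = \left(0 + 6 \frac{2 + 2}{5 + 2}\right) \left(-130 - 81\right) = \left(0 + 6 \cdot \frac{1}{7} \cdot 4\right) \left(-211\right) = \left(0 + 6 \cdot \frac{4}{7}\right) \left(-211\right) = \left(0 + \frac{24}{7}\right) \left(-211\right) = \frac{24}{7} \left(-211\right) = - \frac{5064}{7}$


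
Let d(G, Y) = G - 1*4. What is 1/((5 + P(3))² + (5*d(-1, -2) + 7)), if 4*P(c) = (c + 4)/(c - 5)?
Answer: -64/63 ≈ -1.0159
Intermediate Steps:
P(c) = (4 + c)/(4*(-5 + c)) (P(c) = ((c + 4)/(c - 5))/4 = ((4 + c)/(-5 + c))/4 = (4 + c)/(4*(-5 + c)))
d(G, Y) = -4 + G (d(G, Y) = G - 4 = -4 + G)
1/((5 + P(3))² + (5*d(-1, -2) + 7)) = 1/((5 + (4 + 3)/(4*(-5 + 3)))² + (5*(-4 - 1) + 7)) = 1/((5 + (¼)*7/(-2))² + (5*(-5) + 7)) = 1/((5 + (¼)*(-½)*7)² + (-25 + 7)) = 1/((5 - 7/8)² - 18) = 1/((33/8)² - 18) = 1/(1089/64 - 18) = 1/(-63/64) = -64/63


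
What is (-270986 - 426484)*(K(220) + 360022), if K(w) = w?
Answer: -251257987740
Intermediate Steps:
(-270986 - 426484)*(K(220) + 360022) = (-270986 - 426484)*(220 + 360022) = -697470*360242 = -251257987740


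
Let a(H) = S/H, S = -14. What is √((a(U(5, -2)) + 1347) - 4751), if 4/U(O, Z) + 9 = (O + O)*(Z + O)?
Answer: I*√13910/2 ≈ 58.97*I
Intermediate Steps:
U(O, Z) = 4/(-9 + 2*O*(O + Z)) (U(O, Z) = 4/(-9 + (O + O)*(Z + O)) = 4/(-9 + (2*O)*(O + Z)) = 4/(-9 + 2*O*(O + Z)))
a(H) = -14/H
√((a(U(5, -2)) + 1347) - 4751) = √((-14/(4/(-9 + 2*5² + 2*5*(-2))) + 1347) - 4751) = √((-14/(4/(-9 + 2*25 - 20)) + 1347) - 4751) = √((-14/(4/(-9 + 50 - 20)) + 1347) - 4751) = √((-14/(4/21) + 1347) - 4751) = √((-14/(4*(1/21)) + 1347) - 4751) = √((-14/4/21 + 1347) - 4751) = √((-14*21/4 + 1347) - 4751) = √((-147/2 + 1347) - 4751) = √(2547/2 - 4751) = √(-6955/2) = I*√13910/2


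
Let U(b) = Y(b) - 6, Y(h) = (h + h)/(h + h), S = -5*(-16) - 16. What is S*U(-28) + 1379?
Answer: 1059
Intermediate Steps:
S = 64 (S = 80 - 16 = 64)
Y(h) = 1 (Y(h) = (2*h)/((2*h)) = (2*h)*(1/(2*h)) = 1)
U(b) = -5 (U(b) = 1 - 6 = -5)
S*U(-28) + 1379 = 64*(-5) + 1379 = -320 + 1379 = 1059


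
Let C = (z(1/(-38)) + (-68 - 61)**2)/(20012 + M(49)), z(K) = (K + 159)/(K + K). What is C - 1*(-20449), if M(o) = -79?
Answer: 815247075/39866 ≈ 20450.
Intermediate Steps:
z(K) = (159 + K)/(2*K) (z(K) = (159 + K)/((2*K)) = (159 + K)*(1/(2*K)) = (159 + K)/(2*K))
C = 27241/39866 (C = ((159 + 1/(-38))/(2*(1/(-38))) + (-68 - 61)**2)/(20012 - 79) = ((159 - 1/38)/(2*(-1/38)) + (-129)**2)/19933 = ((1/2)*(-38)*(6041/38) + 16641)*(1/19933) = (-6041/2 + 16641)*(1/19933) = (27241/2)*(1/19933) = 27241/39866 ≈ 0.68331)
C - 1*(-20449) = 27241/39866 - 1*(-20449) = 27241/39866 + 20449 = 815247075/39866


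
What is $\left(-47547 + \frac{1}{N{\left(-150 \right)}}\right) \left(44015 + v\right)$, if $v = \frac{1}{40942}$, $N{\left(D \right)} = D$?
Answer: $- \frac{4284133007820227}{2047100} \approx -2.0928 \cdot 10^{9}$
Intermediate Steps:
$v = \frac{1}{40942} \approx 2.4425 \cdot 10^{-5}$
$\left(-47547 + \frac{1}{N{\left(-150 \right)}}\right) \left(44015 + v\right) = \left(-47547 + \frac{1}{-150}\right) \left(44015 + \frac{1}{40942}\right) = \left(-47547 - \frac{1}{150}\right) \frac{1802062131}{40942} = \left(- \frac{7132051}{150}\right) \frac{1802062131}{40942} = - \frac{4284133007820227}{2047100}$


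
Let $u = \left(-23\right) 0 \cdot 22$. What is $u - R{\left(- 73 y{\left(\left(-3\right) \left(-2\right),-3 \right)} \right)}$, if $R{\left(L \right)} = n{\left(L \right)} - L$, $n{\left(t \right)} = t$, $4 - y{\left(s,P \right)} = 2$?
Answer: $0$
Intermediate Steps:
$y{\left(s,P \right)} = 2$ ($y{\left(s,P \right)} = 4 - 2 = 2$)
$u = 0$ ($u = 0 \cdot 22 = 0$)
$R{\left(L \right)} = 0$ ($R{\left(L \right)} = L - L = 0$)
$u - R{\left(- 73 y{\left(\left(-3\right) \left(-2\right),-3 \right)} \right)} = 0 - 0 = 0 + 0 = 0$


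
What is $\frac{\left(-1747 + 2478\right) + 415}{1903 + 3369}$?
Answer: $\frac{573}{2636} \approx 0.21737$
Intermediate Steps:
$\frac{\left(-1747 + 2478\right) + 415}{1903 + 3369} = \frac{731 + 415}{5272} = 1146 \cdot \frac{1}{5272} = \frac{573}{2636}$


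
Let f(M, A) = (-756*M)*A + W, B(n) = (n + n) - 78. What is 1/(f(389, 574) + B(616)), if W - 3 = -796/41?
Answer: -41/6920926215 ≈ -5.9241e-9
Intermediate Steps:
W = -673/41 (W = 3 - 796/41 = -673/41 ≈ -16.415)
B(n) = -78 + 2*n (B(n) = 2*n - 78 = -78 + 2*n)
f(M, A) = -673/41 - 756*A*M (f(M, A) = (-756*M)*A - 673/41 = -756*A*M - 673/41 = -673/41 - 756*A*M)
1/(f(389, 574) + B(616)) = 1/((-673/41 - 756*574*389) + (-78 + 2*616)) = 1/((-673/41 - 168804216) + (-78 + 1232)) = 1/(-6920973529/41 + 1154) = 1/(-6920926215/41) = -41/6920926215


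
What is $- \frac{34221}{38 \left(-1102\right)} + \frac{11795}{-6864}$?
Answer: $- \frac{64758619}{71859216} \approx -0.90119$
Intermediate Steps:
$- \frac{34221}{38 \left(-1102\right)} + \frac{11795}{-6864} = - \frac{34221}{-41876} + 11795 \left(- \frac{1}{6864}\right) = \left(-34221\right) \left(- \frac{1}{41876}\right) - \frac{11795}{6864} = \frac{34221}{41876} - \frac{11795}{6864} = - \frac{64758619}{71859216}$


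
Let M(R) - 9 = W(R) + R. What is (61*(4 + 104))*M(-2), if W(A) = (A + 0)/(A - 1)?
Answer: 50508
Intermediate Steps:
W(A) = A/(-1 + A)
M(R) = 9 + R + R/(-1 + R) (M(R) = 9 + (R/(-1 + R) + R) = 9 + (R + R/(-1 + R)) = 9 + R + R/(-1 + R))
(61*(4 + 104))*M(-2) = (61*(4 + 104))*((-2 + (-1 - 2)*(9 - 2))/(-1 - 2)) = (61*108)*((-2 - 3*7)/(-3)) = 6588*(-(-2 - 21)/3) = 6588*(-⅓*(-23)) = 6588*(23/3) = 50508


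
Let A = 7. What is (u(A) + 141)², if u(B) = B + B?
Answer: 24025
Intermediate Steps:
u(B) = 2*B
(u(A) + 141)² = (2*7 + 141)² = (14 + 141)² = 155² = 24025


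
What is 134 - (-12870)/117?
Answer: 244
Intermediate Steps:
134 - (-12870)/117 = 134 - 90*(-11/9) = 134 + 110 = 244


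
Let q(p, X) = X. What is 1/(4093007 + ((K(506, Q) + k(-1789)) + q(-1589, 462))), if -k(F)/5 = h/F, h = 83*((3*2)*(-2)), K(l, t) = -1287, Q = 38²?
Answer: 1789/7320908618 ≈ 2.4437e-7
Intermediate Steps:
Q = 1444
h = -996 (h = 83*(6*(-2)) = 83*(-12) = -996)
k(F) = 4980/F (k(F) = -(-4980)/F = 4980/F)
1/(4093007 + ((K(506, Q) + k(-1789)) + q(-1589, 462))) = 1/(4093007 + ((-1287 + 4980/(-1789)) + 462)) = 1/(4093007 + ((-1287 + 4980*(-1/1789)) + 462)) = 1/(4093007 + ((-1287 - 4980/1789) + 462)) = 1/(4093007 + (-2307423/1789 + 462)) = 1/(4093007 - 1480905/1789) = 1/(7320908618/1789) = 1789/7320908618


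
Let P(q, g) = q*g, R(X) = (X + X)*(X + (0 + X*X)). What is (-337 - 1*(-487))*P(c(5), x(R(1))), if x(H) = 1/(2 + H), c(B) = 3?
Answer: 75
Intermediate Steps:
R(X) = 2*X*(X + X²) (R(X) = (2*X)*(X + (0 + X²)) = (2*X)*(X + X²) = 2*X*(X + X²))
P(q, g) = g*q
(-337 - 1*(-487))*P(c(5), x(R(1))) = (-337 - 1*(-487))*(3/(2 + 2*1²*(1 + 1))) = (-337 + 487)*(3/(2 + 2*1*2)) = 150*(3/(2 + 4)) = 150*(3/6) = 150*((⅙)*3) = 150*(½) = 75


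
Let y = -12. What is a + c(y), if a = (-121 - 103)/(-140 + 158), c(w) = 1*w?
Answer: -220/9 ≈ -24.444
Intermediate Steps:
c(w) = w
a = -112/9 (a = -224/18 = -224*1/18 = -112/9 ≈ -12.444)
a + c(y) = -112/9 - 12 = -220/9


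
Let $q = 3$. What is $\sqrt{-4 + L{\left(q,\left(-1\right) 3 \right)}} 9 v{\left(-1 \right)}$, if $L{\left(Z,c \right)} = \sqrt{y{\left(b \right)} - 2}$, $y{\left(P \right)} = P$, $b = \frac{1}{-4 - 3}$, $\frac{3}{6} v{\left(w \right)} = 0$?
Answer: $0$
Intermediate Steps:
$v{\left(w \right)} = 0$ ($v{\left(w \right)} = 2 \cdot 0 = 0$)
$b = - \frac{1}{7}$ ($b = \frac{1}{-7} = - \frac{1}{7} \approx -0.14286$)
$L{\left(Z,c \right)} = \frac{i \sqrt{105}}{7}$ ($L{\left(Z,c \right)} = \sqrt{- \frac{1}{7} - 2} = \sqrt{- \frac{15}{7}} = \frac{i \sqrt{105}}{7}$)
$\sqrt{-4 + L{\left(q,\left(-1\right) 3 \right)}} 9 v{\left(-1 \right)} = \sqrt{-4 + \frac{i \sqrt{105}}{7}} \cdot 9 \cdot 0 = 9 \sqrt{-4 + \frac{i \sqrt{105}}{7}} \cdot 0 = 0$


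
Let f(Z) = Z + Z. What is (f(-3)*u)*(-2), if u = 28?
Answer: 336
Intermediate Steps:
f(Z) = 2*Z
(f(-3)*u)*(-2) = ((2*(-3))*28)*(-2) = -6*28*(-2) = -168*(-2) = 336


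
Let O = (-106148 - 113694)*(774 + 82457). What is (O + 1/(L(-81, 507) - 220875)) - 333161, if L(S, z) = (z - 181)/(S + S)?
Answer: -327370260967834275/17891038 ≈ -1.8298e+10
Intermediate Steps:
L(S, z) = (-181 + z)/(2*S) (L(S, z) = (-181 + z)/((2*S)) = (-181 + z)*(1/(2*S)) = (-181 + z)/(2*S))
O = -18297669502 (O = -219842*83231 = -18297669502)
(O + 1/(L(-81, 507) - 220875)) - 333161 = (-18297669502 + 1/((1/2)*(-181 + 507)/(-81) - 220875)) - 333161 = (-18297669502 + 1/((1/2)*(-1/81)*326 - 220875)) - 333161 = (-18297669502 + 1/(-163/81 - 220875)) - 333161 = (-18297669502 + 1/(-17891038/81)) - 333161 = (-18297669502 - 81/17891038) - 333161 = -327364300371723157/17891038 - 333161 = -327370260967834275/17891038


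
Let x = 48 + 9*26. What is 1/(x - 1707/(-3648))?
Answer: 1216/343481 ≈ 0.0035402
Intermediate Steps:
x = 282 (x = 48 + 234 = 282)
1/(x - 1707/(-3648)) = 1/(282 - 1707/(-3648)) = 1/(282 - 1707*(-1/3648)) = 1/(282 + 569/1216) = 1/(343481/1216) = 1216/343481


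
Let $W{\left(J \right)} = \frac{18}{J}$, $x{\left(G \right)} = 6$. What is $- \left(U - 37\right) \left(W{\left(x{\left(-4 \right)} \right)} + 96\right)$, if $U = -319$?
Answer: $35244$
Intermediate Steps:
$- \left(U - 37\right) \left(W{\left(x{\left(-4 \right)} \right)} + 96\right) = - \left(-319 - 37\right) \left(\frac{18}{6} + 96\right) = - \left(-356\right) \left(18 \cdot \frac{1}{6} + 96\right) = - \left(-356\right) \left(3 + 96\right) = - \left(-356\right) 99 = \left(-1\right) \left(-35244\right) = 35244$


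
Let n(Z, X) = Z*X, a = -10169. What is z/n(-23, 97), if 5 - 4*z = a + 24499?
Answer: 14325/8924 ≈ 1.6052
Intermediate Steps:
n(Z, X) = X*Z
z = -14325/4 (z = 5/4 - (-10169 + 24499)/4 = 5/4 - 1/4*14330 = 5/4 - 7165/2 = -14325/4 ≈ -3581.3)
z/n(-23, 97) = -14325/(4*(97*(-23))) = -14325/4/(-2231) = -14325/4*(-1/2231) = 14325/8924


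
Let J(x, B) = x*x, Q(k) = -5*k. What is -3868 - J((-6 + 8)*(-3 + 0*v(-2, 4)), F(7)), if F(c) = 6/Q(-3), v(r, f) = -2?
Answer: -3904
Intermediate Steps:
F(c) = ⅖ (F(c) = 6/((-5*(-3))) = 6/15 = 6*(1/15) = ⅖)
J(x, B) = x²
-3868 - J((-6 + 8)*(-3 + 0*v(-2, 4)), F(7)) = -3868 - ((-6 + 8)*(-3 + 0*(-2)))² = -3868 - (2*(-3 + 0))² = -3868 - (2*(-3))² = -3868 - 1*(-6)² = -3868 - 1*36 = -3868 - 36 = -3904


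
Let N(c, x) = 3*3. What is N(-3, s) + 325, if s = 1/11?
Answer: 334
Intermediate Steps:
s = 1/11 ≈ 0.090909
N(c, x) = 9
N(-3, s) + 325 = 9 + 325 = 334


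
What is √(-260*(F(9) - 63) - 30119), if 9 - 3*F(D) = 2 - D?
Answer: I*√136131/3 ≈ 122.99*I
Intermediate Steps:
F(D) = 7/3 + D/3 (F(D) = 3 - (2 - D)/3 = 3 + (-⅔ + D/3) = 7/3 + D/3)
√(-260*(F(9) - 63) - 30119) = √(-260*((7/3 + (⅓)*9) - 63) - 30119) = √(-260*((7/3 + 3) - 63) - 30119) = √(-260*(16/3 - 63) - 30119) = √(-260*(-173/3) - 30119) = √(44980/3 - 30119) = √(-45377/3) = I*√136131/3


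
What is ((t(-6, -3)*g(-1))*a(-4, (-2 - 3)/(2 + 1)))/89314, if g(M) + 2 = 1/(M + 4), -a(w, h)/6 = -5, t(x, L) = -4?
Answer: 100/44657 ≈ 0.0022393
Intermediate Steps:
a(w, h) = 30 (a(w, h) = -6*(-5) = 30)
g(M) = -2 + 1/(4 + M) (g(M) = -2 + 1/(M + 4) = -2 + 1/(4 + M))
((t(-6, -3)*g(-1))*a(-4, (-2 - 3)/(2 + 1)))/89314 = (-4*(-7 - 2*(-1))/(4 - 1)*30)/89314 = (-4*(-7 + 2)/3*30)*(1/89314) = (-4*(-5)/3*30)*(1/89314) = (-4*(-5/3)*30)*(1/89314) = ((20/3)*30)*(1/89314) = 200*(1/89314) = 100/44657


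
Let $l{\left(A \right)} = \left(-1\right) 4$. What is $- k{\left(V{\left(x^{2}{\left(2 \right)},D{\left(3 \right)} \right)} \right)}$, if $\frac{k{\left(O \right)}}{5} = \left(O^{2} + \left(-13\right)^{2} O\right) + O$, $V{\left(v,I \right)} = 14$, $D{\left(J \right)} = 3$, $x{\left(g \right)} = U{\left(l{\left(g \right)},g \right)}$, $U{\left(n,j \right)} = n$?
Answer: $-12880$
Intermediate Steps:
$l{\left(A \right)} = -4$
$x{\left(g \right)} = -4$
$k{\left(O \right)} = 5 O^{2} + 850 O$ ($k{\left(O \right)} = 5 \left(\left(O^{2} + \left(-13\right)^{2} O\right) + O\right) = 5 \left(\left(O^{2} + 169 O\right) + O\right) = 5 \left(O^{2} + 170 O\right) = 5 O^{2} + 850 O$)
$- k{\left(V{\left(x^{2}{\left(2 \right)},D{\left(3 \right)} \right)} \right)} = - 5 \cdot 14 \left(170 + 14\right) = - 5 \cdot 14 \cdot 184 = \left(-1\right) 12880 = -12880$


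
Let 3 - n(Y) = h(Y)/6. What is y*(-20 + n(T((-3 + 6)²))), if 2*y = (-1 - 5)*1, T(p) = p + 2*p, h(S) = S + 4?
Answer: 133/2 ≈ 66.500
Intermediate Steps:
h(S) = 4 + S
T(p) = 3*p
n(Y) = 7/3 - Y/6 (n(Y) = 3 - (4 + Y)/6 = 3 - (⅔ + Y/6) = 3 + (-⅔ - Y/6) = 7/3 - Y/6)
y = -3 (y = ((-1 - 5)*1)/2 = (-6*1)/2 = (½)*(-6) = -3)
y*(-20 + n(T((-3 + 6)²))) = -3*(-20 + (7/3 - (-3 + 6)²/2)) = -3*(-20 + (7/3 - 3²/2)) = -3*(-20 + (7/3 - 9/2)) = -3*(-20 - 13/6) = -3*(-133/6) = 133/2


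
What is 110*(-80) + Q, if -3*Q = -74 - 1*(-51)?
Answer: -26377/3 ≈ -8792.3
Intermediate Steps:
Q = 23/3 (Q = -(-74 - 1*(-51))/3 = -(-74 + 51)/3 = -⅓*(-23) = 23/3 ≈ 7.6667)
110*(-80) + Q = 110*(-80) + 23/3 = -8800 + 23/3 = -26377/3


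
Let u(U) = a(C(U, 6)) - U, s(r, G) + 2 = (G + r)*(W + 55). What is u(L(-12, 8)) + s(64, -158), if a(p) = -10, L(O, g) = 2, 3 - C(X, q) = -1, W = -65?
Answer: 926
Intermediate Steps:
C(X, q) = 4 (C(X, q) = 3 - 1*(-1) = 3 + 1 = 4)
s(r, G) = -2 - 10*G - 10*r (s(r, G) = -2 + (G + r)*(-65 + 55) = -2 + (G + r)*(-10) = -2 + (-10*G - 10*r) = -2 - 10*G - 10*r)
u(U) = -10 - U
u(L(-12, 8)) + s(64, -158) = (-10 - 1*2) + (-2 - 10*(-158) - 10*64) = (-10 - 2) + (-2 + 1580 - 640) = -12 + 938 = 926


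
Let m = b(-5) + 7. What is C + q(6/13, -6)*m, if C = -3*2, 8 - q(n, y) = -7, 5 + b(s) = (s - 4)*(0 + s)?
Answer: 699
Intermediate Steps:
b(s) = -5 + s*(-4 + s) (b(s) = -5 + (s - 4)*(0 + s) = -5 + (-4 + s)*s = -5 + s*(-4 + s))
q(n, y) = 15 (q(n, y) = 8 - 1*(-7) = 8 + 7 = 15)
C = -6
m = 47 (m = (-5 + (-5)**2 - 4*(-5)) + 7 = (-5 + 25 + 20) + 7 = 40 + 7 = 47)
C + q(6/13, -6)*m = -6 + 15*47 = -6 + 705 = 699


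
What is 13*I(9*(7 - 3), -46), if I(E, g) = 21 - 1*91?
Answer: -910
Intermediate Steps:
I(E, g) = -70 (I(E, g) = 21 - 91 = -70)
13*I(9*(7 - 3), -46) = 13*(-70) = -910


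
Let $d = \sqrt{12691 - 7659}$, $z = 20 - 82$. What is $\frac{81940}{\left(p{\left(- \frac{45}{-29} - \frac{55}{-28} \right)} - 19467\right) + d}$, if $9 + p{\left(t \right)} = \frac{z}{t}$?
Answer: $- \frac{1627462525742350}{387170345492397} - \frac{166973747125 \sqrt{1258}}{387170345492397} \approx -4.2188$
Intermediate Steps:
$z = -62$ ($z = 20 - 82 = -62$)
$p{\left(t \right)} = -9 - \frac{62}{t}$
$d = 2 \sqrt{1258}$ ($d = \sqrt{5032} = 2 \sqrt{1258} \approx 70.937$)
$\frac{81940}{\left(p{\left(- \frac{45}{-29} - \frac{55}{-28} \right)} - 19467\right) + d} = \frac{81940}{\left(\left(-9 - \frac{62}{- \frac{45}{-29} - \frac{55}{-28}}\right) - 19467\right) + 2 \sqrt{1258}} = \frac{81940}{\left(\left(-9 - \frac{62}{\left(-45\right) \left(- \frac{1}{29}\right) - - \frac{55}{28}}\right) - 19467\right) + 2 \sqrt{1258}} = \frac{81940}{\left(\left(-9 - \frac{62}{\frac{45}{29} + \frac{55}{28}}\right) - 19467\right) + 2 \sqrt{1258}} = \frac{81940}{\left(\left(-9 - \frac{62}{\frac{2855}{812}}\right) - 19467\right) + 2 \sqrt{1258}} = \frac{81940}{\left(\left(-9 - \frac{50344}{2855}\right) - 19467\right) + 2 \sqrt{1258}} = \frac{81940}{\left(- \frac{76039}{2855} - 19467\right) + 2 \sqrt{1258}} = \frac{81940}{- \frac{55654324}{2855} + 2 \sqrt{1258}}$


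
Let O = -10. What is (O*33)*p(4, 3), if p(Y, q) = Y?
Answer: -1320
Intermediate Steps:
(O*33)*p(4, 3) = -10*33*4 = -330*4 = -1320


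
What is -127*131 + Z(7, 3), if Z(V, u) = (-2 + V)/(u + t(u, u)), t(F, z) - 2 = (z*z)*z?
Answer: -532379/32 ≈ -16637.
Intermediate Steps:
t(F, z) = 2 + z**3 (t(F, z) = 2 + (z*z)*z = 2 + z**2*z = 2 + z**3)
Z(V, u) = (-2 + V)/(2 + u + u**3) (Z(V, u) = (-2 + V)/(u + (2 + u**3)) = (-2 + V)/(2 + u + u**3))
-127*131 + Z(7, 3) = -127*131 + (-2 + 7)/(2 + 3 + 3**3) = -16637 + 5/(2 + 3 + 27) = -16637 + 5/32 = -532379/32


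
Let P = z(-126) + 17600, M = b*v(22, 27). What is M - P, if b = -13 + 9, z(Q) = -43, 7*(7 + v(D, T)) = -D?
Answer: -122615/7 ≈ -17516.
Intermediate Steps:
v(D, T) = -7 - D/7 (v(D, T) = -7 + (-D)/7 = -7 - D/7)
b = -4
M = 284/7 (M = -4*(-7 - ⅐*22) = -4*(-7 - 22/7) = -4*(-71/7) = 284/7 ≈ 40.571)
P = 17557 (P = -43 + 17600 = 17557)
M - P = 284/7 - 1*17557 = 284/7 - 17557 = -122615/7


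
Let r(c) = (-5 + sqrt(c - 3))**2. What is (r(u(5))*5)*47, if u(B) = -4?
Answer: 4230 - 2350*I*sqrt(7) ≈ 4230.0 - 6217.5*I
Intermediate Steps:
r(c) = (-5 + sqrt(-3 + c))**2
(r(u(5))*5)*47 = ((-5 + sqrt(-3 - 4))**2*5)*47 = ((-5 + sqrt(-7))**2*5)*47 = ((-5 + I*sqrt(7))**2*5)*47 = (5*(-5 + I*sqrt(7))**2)*47 = 235*(-5 + I*sqrt(7))**2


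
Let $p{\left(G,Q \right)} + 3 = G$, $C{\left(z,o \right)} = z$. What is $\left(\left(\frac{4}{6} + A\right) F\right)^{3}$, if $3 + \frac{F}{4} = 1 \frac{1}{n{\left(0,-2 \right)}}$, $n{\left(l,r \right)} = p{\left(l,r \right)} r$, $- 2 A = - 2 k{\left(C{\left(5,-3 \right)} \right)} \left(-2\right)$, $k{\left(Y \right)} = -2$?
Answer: $- \frac{107850176}{729} \approx -1.4794 \cdot 10^{5}$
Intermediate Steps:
$p{\left(G,Q \right)} = -3 + G$
$A = 4$ ($A = - \frac{\left(-2\right) \left(-2\right) \left(-2\right)}{2} = - \frac{4 \left(-2\right)}{2} = \left(- \frac{1}{2}\right) \left(-8\right) = 4$)
$n{\left(l,r \right)} = r \left(-3 + l\right)$ ($n{\left(l,r \right)} = \left(-3 + l\right) r = r \left(-3 + l\right)$)
$F = - \frac{34}{3}$ ($F = -12 + 4 \cdot 1 \frac{1}{\left(-2\right) \left(-3 + 0\right)} = -12 + 4 \cdot 1 \frac{1}{\left(-2\right) \left(-3\right)} = -12 + 4 \cdot 1 \cdot \frac{1}{6} = -12 + 4 \cdot \frac{1}{6} = -12 + \frac{2}{3} = - \frac{34}{3} \approx -11.333$)
$\left(\left(\frac{4}{6} + A\right) F\right)^{3} = \left(\left(\frac{4}{6} + 4\right) \left(- \frac{34}{3}\right)\right)^{3} = \left(\left(4 \cdot \frac{1}{6} + 4\right) \left(- \frac{34}{3}\right)\right)^{3} = \left(\left(\frac{2}{3} + 4\right) \left(- \frac{34}{3}\right)\right)^{3} = \left(\frac{14}{3} \left(- \frac{34}{3}\right)\right)^{3} = \left(- \frac{476}{9}\right)^{3} = - \frac{107850176}{729}$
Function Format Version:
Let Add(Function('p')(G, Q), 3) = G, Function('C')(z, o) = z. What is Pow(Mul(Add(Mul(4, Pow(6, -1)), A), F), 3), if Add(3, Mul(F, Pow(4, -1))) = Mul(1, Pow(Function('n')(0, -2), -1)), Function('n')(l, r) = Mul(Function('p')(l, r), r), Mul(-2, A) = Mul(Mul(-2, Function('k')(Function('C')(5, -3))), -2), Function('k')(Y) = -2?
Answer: Rational(-107850176, 729) ≈ -1.4794e+5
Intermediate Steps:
Function('p')(G, Q) = Add(-3, G)
A = 4 (A = Mul(Rational(-1, 2), Mul(Mul(-2, -2), -2)) = Mul(Rational(-1, 2), Mul(4, -2)) = Mul(Rational(-1, 2), -8) = 4)
Function('n')(l, r) = Mul(r, Add(-3, l)) (Function('n')(l, r) = Mul(Add(-3, l), r) = Mul(r, Add(-3, l)))
F = Rational(-34, 3) (F = Add(-12, Mul(4, Mul(1, Pow(Mul(-2, Add(-3, 0)), -1)))) = Add(-12, Mul(4, Mul(1, Pow(Mul(-2, -3), -1)))) = Add(-12, Mul(4, Mul(1, Pow(6, -1)))) = Add(-12, Mul(4, Mul(1, Rational(1, 6)))) = Add(-12, Mul(4, Rational(1, 6))) = Add(-12, Rational(2, 3)) = Rational(-34, 3) ≈ -11.333)
Pow(Mul(Add(Mul(4, Pow(6, -1)), A), F), 3) = Pow(Mul(Add(Mul(4, Pow(6, -1)), 4), Rational(-34, 3)), 3) = Pow(Mul(Add(Mul(4, Rational(1, 6)), 4), Rational(-34, 3)), 3) = Pow(Mul(Add(Rational(2, 3), 4), Rational(-34, 3)), 3) = Pow(Mul(Rational(14, 3), Rational(-34, 3)), 3) = Pow(Rational(-476, 9), 3) = Rational(-107850176, 729)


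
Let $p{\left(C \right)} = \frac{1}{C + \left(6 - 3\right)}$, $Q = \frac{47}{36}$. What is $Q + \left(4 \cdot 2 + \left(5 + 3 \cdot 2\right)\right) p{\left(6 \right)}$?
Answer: $\frac{41}{12} \approx 3.4167$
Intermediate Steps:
$Q = \frac{47}{36}$ ($Q = 47 \cdot \frac{1}{36} = \frac{47}{36} \approx 1.3056$)
$p{\left(C \right)} = \frac{1}{3 + C}$ ($p{\left(C \right)} = \frac{1}{C + 3} = \frac{1}{3 + C}$)
$Q + \left(4 \cdot 2 + \left(5 + 3 \cdot 2\right)\right) p{\left(6 \right)} = \frac{47}{36} + \frac{4 \cdot 2 + \left(5 + 3 \cdot 2\right)}{3 + 6} = \frac{47}{36} + \frac{8 + \left(5 + 6\right)}{9} = \frac{47}{36} + \left(8 + 11\right) \frac{1}{9} = \frac{47}{36} + 19 \cdot \frac{1}{9} = \frac{47}{36} + \frac{19}{9} = \frac{41}{12}$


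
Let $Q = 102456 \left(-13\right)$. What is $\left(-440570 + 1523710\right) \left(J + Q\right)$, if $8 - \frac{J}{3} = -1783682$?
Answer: $4353293465880$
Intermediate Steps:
$J = 5351070$ ($J = 24 - -5351046 = 24 + 5351046 = 5351070$)
$Q = -1331928$
$\left(-440570 + 1523710\right) \left(J + Q\right) = \left(-440570 + 1523710\right) \left(5351070 - 1331928\right) = 1083140 \cdot 4019142 = 4353293465880$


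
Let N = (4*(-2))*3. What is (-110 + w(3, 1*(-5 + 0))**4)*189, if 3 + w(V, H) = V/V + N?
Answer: 86347674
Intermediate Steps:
N = -24 (N = -8*3 = -24)
w(V, H) = -26 (w(V, H) = -3 + (V/V - 24) = -3 + (1 - 24) = -3 - 23 = -26)
(-110 + w(3, 1*(-5 + 0))**4)*189 = (-110 + (-26)**4)*189 = (-110 + 456976)*189 = 456866*189 = 86347674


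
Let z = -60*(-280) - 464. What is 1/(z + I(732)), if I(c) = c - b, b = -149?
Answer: 1/17217 ≈ 5.8082e-5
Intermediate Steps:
I(c) = 149 + c (I(c) = c - 1*(-149) = c + 149 = 149 + c)
z = 16336 (z = 16800 - 464 = 16336)
1/(z + I(732)) = 1/(16336 + (149 + 732)) = 1/(16336 + 881) = 1/17217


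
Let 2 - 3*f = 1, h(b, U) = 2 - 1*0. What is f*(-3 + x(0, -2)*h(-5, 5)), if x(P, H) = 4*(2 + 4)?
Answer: 15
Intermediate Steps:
h(b, U) = 2 (h(b, U) = 2 + 0 = 2)
x(P, H) = 24 (x(P, H) = 4*6 = 24)
f = ⅓ (f = ⅔ - ⅓*1 = ⅔ - ⅓ = ⅓ ≈ 0.33333)
f*(-3 + x(0, -2)*h(-5, 5)) = (-3 + 24*2)/3 = (-3 + 48)/3 = (⅓)*45 = 15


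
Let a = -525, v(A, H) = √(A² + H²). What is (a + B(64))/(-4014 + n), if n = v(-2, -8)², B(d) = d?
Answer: 461/3946 ≈ 0.11683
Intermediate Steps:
n = 68 (n = (√((-2)² + (-8)²))² = (√(4 + 64))² = (√68)² = (2*√17)² = 68)
(a + B(64))/(-4014 + n) = (-525 + 64)/(-4014 + 68) = -461/(-3946) = -461*(-1/3946) = 461/3946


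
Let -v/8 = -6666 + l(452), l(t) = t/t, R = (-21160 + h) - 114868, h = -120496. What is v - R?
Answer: 309844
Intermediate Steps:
R = -256524 (R = (-21160 - 120496) - 114868 = -141656 - 114868 = -256524)
l(t) = 1
v = 53320 (v = -8*(-6666 + 1) = -8*(-6665) = 53320)
v - R = 53320 - 1*(-256524) = 53320 + 256524 = 309844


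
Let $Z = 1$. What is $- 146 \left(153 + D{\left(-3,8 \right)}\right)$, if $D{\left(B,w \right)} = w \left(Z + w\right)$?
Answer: $-32850$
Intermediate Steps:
$D{\left(B,w \right)} = w \left(1 + w\right)$
$- 146 \left(153 + D{\left(-3,8 \right)}\right) = - 146 \left(153 + 8 \left(1 + 8\right)\right) = - 146 \left(153 + 8 \cdot 9\right) = - 146 \left(153 + 72\right) = \left(-146\right) 225 = -32850$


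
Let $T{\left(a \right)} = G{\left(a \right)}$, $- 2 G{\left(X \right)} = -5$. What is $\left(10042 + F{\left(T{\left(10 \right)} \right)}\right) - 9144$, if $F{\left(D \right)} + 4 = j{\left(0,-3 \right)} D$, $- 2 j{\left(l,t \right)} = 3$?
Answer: $\frac{3561}{4} \approx 890.25$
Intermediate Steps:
$G{\left(X \right)} = \frac{5}{2}$ ($G{\left(X \right)} = \left(- \frac{1}{2}\right) \left(-5\right) = \frac{5}{2}$)
$j{\left(l,t \right)} = - \frac{3}{2}$ ($j{\left(l,t \right)} = \left(- \frac{1}{2}\right) 3 = - \frac{3}{2}$)
$T{\left(a \right)} = \frac{5}{2}$
$F{\left(D \right)} = -4 - \frac{3 D}{2}$
$\left(10042 + F{\left(T{\left(10 \right)} \right)}\right) - 9144 = \left(10042 - \frac{31}{4}\right) - 9144 = \frac{40137}{4} - 9144 = \frac{3561}{4}$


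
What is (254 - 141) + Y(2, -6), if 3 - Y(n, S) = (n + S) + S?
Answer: 126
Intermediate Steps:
Y(n, S) = 3 - n - 2*S (Y(n, S) = 3 - ((n + S) + S) = 3 - ((S + n) + S) = 3 - (n + 2*S) = 3 + (-n - 2*S) = 3 - n - 2*S)
(254 - 141) + Y(2, -6) = (254 - 141) + (3 - 1*2 - 2*(-6)) = 113 + (3 - 2 + 12) = 113 + 13 = 126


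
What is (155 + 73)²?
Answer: 51984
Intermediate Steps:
(155 + 73)² = 228² = 51984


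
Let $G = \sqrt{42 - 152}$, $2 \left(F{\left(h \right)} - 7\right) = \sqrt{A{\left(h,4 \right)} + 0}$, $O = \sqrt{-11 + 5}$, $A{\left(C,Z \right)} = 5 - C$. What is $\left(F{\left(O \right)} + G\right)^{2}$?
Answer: $\frac{\left(14 + \sqrt{5 - i \sqrt{6}} + 2 i \sqrt{110}\right)^{2}}{4} \approx -38.071 + 166.6 i$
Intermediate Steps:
$O = i \sqrt{6}$ ($O = \sqrt{-6} = i \sqrt{6} \approx 2.4495 i$)
$F{\left(h \right)} = 7 + \frac{\sqrt{5 - h}}{2}$ ($F{\left(h \right)} = 7 + \frac{\sqrt{\left(5 - h\right) + 0}}{2} = 7 + \frac{\sqrt{5 - h}}{2}$)
$G = i \sqrt{110}$ ($G = \sqrt{-110} = i \sqrt{110} \approx 10.488 i$)
$\left(F{\left(O \right)} + G\right)^{2} = \left(\left(7 + \frac{\sqrt{5 - i \sqrt{6}}}{2}\right) + i \sqrt{110}\right)^{2} = \left(7 + \frac{\sqrt{5 - i \sqrt{6}}}{2} + i \sqrt{110}\right)^{2}$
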